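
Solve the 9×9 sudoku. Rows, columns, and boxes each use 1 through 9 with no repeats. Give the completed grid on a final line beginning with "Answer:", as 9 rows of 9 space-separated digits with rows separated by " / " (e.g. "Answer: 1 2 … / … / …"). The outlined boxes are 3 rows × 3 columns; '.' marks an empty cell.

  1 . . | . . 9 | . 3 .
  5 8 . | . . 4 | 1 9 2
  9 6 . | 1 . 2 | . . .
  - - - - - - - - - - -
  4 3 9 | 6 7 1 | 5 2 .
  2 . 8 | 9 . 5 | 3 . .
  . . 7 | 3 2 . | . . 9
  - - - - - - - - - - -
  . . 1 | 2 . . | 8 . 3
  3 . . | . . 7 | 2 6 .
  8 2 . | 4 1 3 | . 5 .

Step 1. [r1c2∈{4,7}] across box 1, 7 lands solely at r1c2. So r1c2=7.
Step 2. [r5c9∈{1,4,6,7}] across row 5, 6 lands solely at r5c9, so r5c9=6.
Step 3. [r8c3∈{4,5}] across col 3, 5 lands solely at r8c3. So r8c3=5.
Step 4. [r1c4∈{5,8}] 5 has one home in col 4: r1c4 ⇒ r1c4=5.
Step 5. [r5c8∈{1,4,7}] in row 5, 7 fits only at r5c8. So r5c8=7.
Step 6. [r7c8∈{4}] only 4 remains possible at r7c8 ⇒ r7c8=4.
Step 7. [r3c8∈{8}] only 8 remains possible at r3c8. So r3c8=8.
Step 8. [r1c9∈{4}] r1c9 is down to just 4, so r1c9=4.
Step 9. [r2c5∈{3,6}] row 2 places 6 nowhere but r2c5. So r2c5=6.
Step 10. [r9c9∈{7}] r9c9's peers cover all but 7 ⇒ r9c9=7.
Step 11. [r7c2∈{9}] only 9 remains possible at r7c2, so r7c2=9.
Step 12. [r5c2∈{1}] r5c2 has the single candidate 1, so r5c2=1.
Step 13. [r3c3∈{3,4}] row 3 places 4 nowhere but r3c3 ⇒ r3c3=4.
Step 14. [r6c1∈{6}] r6c1 is down to just 6, so r6c1=6.
Step 15. [r8c4∈{8}] r8c4 is down to just 8, so r8c4=8.
Step 16. [r1c7∈{6}] only 6 remains possible at r1c7, so r1c7=6.
Step 17. [r8c5∈{9}] only 9 remains possible at r8c5. So r8c5=9.
Step 18. [r9c3∈{6}] nothing but 6 survives at r9c3 ⇒ r9c3=6.
Step 19. [r9c7∈{9}] only 9 remains possible at r9c7. So r9c7=9.
Step 20. [r6c7∈{4}] r6c7 is down to just 4. So r6c7=4.
Step 21. [r6c6∈{8}] r6c6's peers cover all but 8, so r6c6=8.
Step 22. [r3c5∈{3}] r3c5 has the single candidate 3, so r3c5=3.
Step 23. [r8c9∈{1}] only 1 remains possible at r8c9 ⇒ r8c9=1.
Step 24. [r7c5∈{5}] only 5 remains possible at r7c5. So r7c5=5.
Step 25. [r3c7∈{7}] r3c7 has the single candidate 7. So r3c7=7.
Step 26. [r6c2∈{5}] r6c2 is down to just 5. So r6c2=5.
Step 27. [r2c4∈{7}] nothing but 7 survives at r2c4, so r2c4=7.
Step 28. [r4c9∈{8}] only 8 remains possible at r4c9, so r4c9=8.
Step 29. [r2c3∈{3}] only 3 remains possible at r2c3, so r2c3=3.
Step 30. [r7c6∈{6}] r7c6's peers cover all but 6. So r7c6=6.
Step 31. [r1c3∈{2}] r1c3 is down to just 2 ⇒ r1c3=2.
Step 32. [r5c5∈{4}] r5c5 is down to just 4 ⇒ r5c5=4.
Step 33. [r3c9∈{5}] r3c9's peers cover all but 5, so r3c9=5.
Step 34. [r8c2∈{4}] r8c2 has the single candidate 4 ⇒ r8c2=4.
Step 35. [r6c8∈{1}] r6c8 has the single candidate 1, so r6c8=1.
Step 36. [r1c5∈{8}] only 8 remains possible at r1c5, so r1c5=8.
Step 37. [r7c1∈{7}] r7c1 has the single candidate 7 ⇒ r7c1=7.

Answer: 1 7 2 5 8 9 6 3 4 / 5 8 3 7 6 4 1 9 2 / 9 6 4 1 3 2 7 8 5 / 4 3 9 6 7 1 5 2 8 / 2 1 8 9 4 5 3 7 6 / 6 5 7 3 2 8 4 1 9 / 7 9 1 2 5 6 8 4 3 / 3 4 5 8 9 7 2 6 1 / 8 2 6 4 1 3 9 5 7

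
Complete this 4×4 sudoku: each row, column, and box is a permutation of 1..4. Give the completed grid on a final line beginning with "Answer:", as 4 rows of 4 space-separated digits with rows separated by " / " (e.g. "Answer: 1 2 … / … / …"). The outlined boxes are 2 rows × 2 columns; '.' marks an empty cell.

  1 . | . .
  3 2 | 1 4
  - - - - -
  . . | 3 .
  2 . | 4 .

Step 1. [r3c4∈{1,2}] across row 3, 2 lands solely at r3c4 ⇒ r3c4=2.
Step 2. [r3c2∈{1,4}] r3c2 is the only open cell in row 3 admitting 1 ⇒ r3c2=1.
Step 3. [r4c4∈{1}] only 1 remains possible at r4c4. So r4c4=1.
Step 4. [r1c3∈{2}] r1c3's peers cover all but 2. So r1c3=2.
Step 5. [r3c1∈{4}] r3c1's peers cover all but 4 ⇒ r3c1=4.
Step 6. [r1c4∈{3}] nothing but 3 survives at r1c4 ⇒ r1c4=3.
Step 7. [r1c2∈{4}] r1c2 has the single candidate 4, so r1c2=4.
Step 8. [r4c2∈{3}] only 3 remains possible at r4c2. So r4c2=3.

Answer: 1 4 2 3 / 3 2 1 4 / 4 1 3 2 / 2 3 4 1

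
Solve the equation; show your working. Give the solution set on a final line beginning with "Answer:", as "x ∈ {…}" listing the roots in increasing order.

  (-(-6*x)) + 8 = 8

Step 1. [(-(-6*x)) + 8 = 8] the outer +8 inverts by subtracting 8, so sub: -(-6*x) = 0.
Step 2. [-(-6*x) = 0] leading − — multiply by −1 ⇒ neg: -6*x = 0.
Step 3. [-6*x = 0] divide by the outer -6 ⇒ div: x = 0.

Answer: x ∈ {0}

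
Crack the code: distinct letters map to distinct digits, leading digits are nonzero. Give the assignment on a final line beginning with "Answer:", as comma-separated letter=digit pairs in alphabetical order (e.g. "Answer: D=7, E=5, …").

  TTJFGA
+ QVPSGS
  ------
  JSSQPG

Step 1. [col 1: A + S ≡ G (mod 10)] no forcing yet in column 1 (carry-in 0); S=5 is free and consistent — try it ⇒ S=5.
Step 2. [col 1: A + S ≡ G (mod 10)] G=9 is one option consistent with column 1 (A + S ≡ G (mod 10), carry-in 0) — take it. So G=9.
Step 3. [col 1: A + S ≡ G (mod 10)] column 1: given S=5, G=9, carry-in 0, and digits 5,9 already taken and all letters distinct, A+S≡G (mod 10) forces A=4 ⇒ A=4.
Step 4. [col 2: G + G ≡ P (mod 10)] from column 2 (G=9, carry-in 0, digits 4,5,9 already taken and all letters distinct): P must equal 8. So P=8.
Step 5. [col 3: F + S ≡ Q (mod 10)] Q=6 is one option consistent with column 3 (F + S ≡ Q (mod 10), carry-in 1) — take it, so Q=6.
Step 6. [col 3: F + S ≡ Q (mod 10)] from column 3 (S=5, Q=6, carry-in 1, digits 4,5,6,8,9 already taken and all letters distinct): F must equal 0. So F=0.
Step 7. [col 4: J + P ≡ S (mod 10)] column 4 reads J+P+carry(0)=S with P=8, S=5; with digits 0,4,5,6,8,9 already taken and all letters distinct, the only value for J is 7, so J=7.
Step 8. [col 5: T + V ≡ S (mod 10)] several values work for T in column 5 (T + V ≡ S (mod 10), carry-in 1); try T=1, so T=1.
Step 9. [col 5: T + V ≡ S (mod 10)] column 5: given T=1, S=5, carry-in 1, and digits 0,1,4,5,6,7,8,9 already taken and all letters distinct, T+V≡S (mod 10) forces V=3, so V=3.

Answer: A=4, F=0, G=9, J=7, P=8, Q=6, S=5, T=1, V=3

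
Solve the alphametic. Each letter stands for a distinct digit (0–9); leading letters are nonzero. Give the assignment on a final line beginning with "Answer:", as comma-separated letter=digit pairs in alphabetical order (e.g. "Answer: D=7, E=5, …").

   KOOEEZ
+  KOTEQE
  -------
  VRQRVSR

Step 1. [V] V is the leading digit of a 7-digit sum of two 6-digit numbers; the final carry is exactly 1, so V=1.
Step 2. [col 1: Z + E ≡ R (mod 10)] E=5 is one option consistent with column 1 (Z + E ≡ R (mod 10), carry-in 0) — take it. So E=5.
Step 3. [col 1: Z + E ≡ R (mod 10)] column 1 (Z + E ≡ R (mod 10), carry-in 0) doesn't pin Z yet; pick Z=9 and continue, so Z=9.
Step 4. [col 1: Z + E ≡ R (mod 10)] column 1 reads Z+E+carry(0)=R with Z=9, E=5; with digits 1,5,9 already taken and all letters distinct, the only value for R is 4. So R=4.
Step 5. [col 2: E + Q ≡ S (mod 10)] no forcing yet in column 2 (carry-in 1); Q=6 is free and consistent — try it, so Q=6.
Step 6. [col 2: E + Q ≡ S (mod 10)] column 2: given E=5, Q=6, carry-in 1, and digits 1,4,5,6,9 already taken and all letters distinct, E+Q≡S (mod 10) forces S=2. So S=2.
Step 7. [col 4: O + T ≡ R (mod 10)] column 4 (O + T ≡ R (mod 10), carry-in 1) doesn't pin O yet; pick O=3 and continue. So O=3.
Step 8. [col 4: O + T ≡ R (mod 10)] column 4 reads O+T+carry(1)=R with O=3, R=4; with digits 1,2,3,4,5,6,9 already taken and all letters distinct, the only value for T is 0. So T=0.
Step 9. [col 6: K + K ≡ R (mod 10)] column 6: given R=4, carry-in 0, and digits 0,1,2,3,4,5,6,9 already taken and all letters distinct, K+K≡R (mod 10) forces K=7. So K=7.

Answer: E=5, K=7, O=3, Q=6, R=4, S=2, T=0, V=1, Z=9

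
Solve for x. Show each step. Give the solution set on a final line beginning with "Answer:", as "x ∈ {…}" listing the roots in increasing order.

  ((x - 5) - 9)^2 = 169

Step 1. [((x - 5) - 9)^2 = 169] √ both sides: 169 ≥ 0 gives two branches ⇒ sqrt: (x - 5) - 9 = 13 or -13.
Step 2. [(x - 5) - 9 = 13 or -13] peel the -9: add 9 from each side ⇒ sub: x - 5 = 22 or -4.
Step 3. [x - 5 = 22 or -4] peel the -5: add 5 from each side. So sub: x = 27 or 1.

Answer: x ∈ {1, 27}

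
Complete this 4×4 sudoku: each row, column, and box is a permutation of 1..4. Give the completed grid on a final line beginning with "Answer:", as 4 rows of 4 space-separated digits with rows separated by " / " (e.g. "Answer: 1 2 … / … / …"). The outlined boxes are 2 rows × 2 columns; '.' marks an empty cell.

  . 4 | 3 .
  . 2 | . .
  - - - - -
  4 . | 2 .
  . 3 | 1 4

Step 1. [r1c1∈{1}] r1c1 has the single candidate 1. So r1c1=1.
Step 2. [r2c4∈{1}] r2c4 has the single candidate 1 ⇒ r2c4=1.
Step 3. [r3c2∈{1}] only 1 remains possible at r3c2 ⇒ r3c2=1.
Step 4. [r4c1∈{2}] r4c1's peers cover all but 2 ⇒ r4c1=2.
Step 5. [r1c4∈{2}] r1c4 is down to just 2 ⇒ r1c4=2.
Step 6. [r3c4∈{3}] nothing but 3 survives at r3c4. So r3c4=3.
Step 7. [r2c3∈{4}] r2c3 has the single candidate 4 ⇒ r2c3=4.
Step 8. [r2c1∈{3}] nothing but 3 survives at r2c1 ⇒ r2c1=3.

Answer: 1 4 3 2 / 3 2 4 1 / 4 1 2 3 / 2 3 1 4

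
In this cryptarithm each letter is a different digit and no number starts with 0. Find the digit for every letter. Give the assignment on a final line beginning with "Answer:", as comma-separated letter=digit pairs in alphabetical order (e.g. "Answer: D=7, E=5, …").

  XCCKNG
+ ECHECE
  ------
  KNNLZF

Step 1. [col 1: G + E ≡ F (mod 10)] column 1 (G + E ≡ F (mod 10), carry-in 0) doesn't pin G yet; pick G=9 and continue. So G=9.
Step 2. [col 1: G + E ≡ F (mod 10)] column 1 (G + E ≡ F (mod 10), carry-in 0) doesn't pin F yet; pick F=0 and continue ⇒ F=0.
Step 3. [col 1: G + E ≡ F (mod 10)] in column 1 we have G+E≡F with carry-in 0; given G=9, F=0 and digits 0,9 already taken and all letters distinct, that pins E to 1, so E=1.
Step 4. [col 2: N + C ≡ Z (mod 10)] column 2 (N + C ≡ Z (mod 10), carry-in 1) doesn't pin Z yet; pick Z=3 and continue ⇒ Z=3.
Step 5. [col 2: N + C ≡ Z (mod 10)] no forcing yet in column 2 (carry-in 1); N=5 is free and consistent — try it, so N=5.
Step 6. [col 2: N + C ≡ Z (mod 10)] column 2: given N=5, Z=3, carry-in 1, and digits 0,1,3,5,9 already taken and all letters distinct, N+C≡Z (mod 10) forces C=7. So C=7.
Step 7. [col 3: K + E ≡ L (mod 10)] several values work for K in column 3 (K + E ≡ L (mod 10), carry-in 1); try K=4 ⇒ K=4.
Step 8. [col 3: K + E ≡ L (mod 10)] column 3 reads K+E+carry(1)=L with K=4, E=1; with digits 0,1,3,4,5,7,9 already taken and all letters distinct, the only value for L is 6 ⇒ L=6.
Step 9. [col 4: C + H ≡ N (mod 10)] from column 4 (C=7, N=5, carry-in 0, digits 0,1,3,4,5,6,7,9 already taken and all letters distinct): H must equal 8. So H=8.
Step 10. [col 6: X + E ≡ K (mod 10)] in column 6 we have X+E≡K with carry-in 1; given E=1, K=4 and digits 0,1,3,4,5,6,7,8,9 already taken and all letters distinct, that pins X to 2, so X=2.

Answer: C=7, E=1, F=0, G=9, H=8, K=4, L=6, N=5, X=2, Z=3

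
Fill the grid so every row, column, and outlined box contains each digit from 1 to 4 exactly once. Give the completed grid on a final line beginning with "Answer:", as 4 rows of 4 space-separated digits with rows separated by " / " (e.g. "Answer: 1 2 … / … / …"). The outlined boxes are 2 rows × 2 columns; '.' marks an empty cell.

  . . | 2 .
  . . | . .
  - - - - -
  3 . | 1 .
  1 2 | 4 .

Step 1. [r1c1∈{4}] r1c1 is down to just 4 ⇒ r1c1=4.
Step 2. [r2c3∈{3}] only 3 remains possible at r2c3 ⇒ r2c3=3.
Step 3. [r2c2∈{1}] r2c2 is down to just 1, so r2c2=1.
Step 4. [r1c2∈{3}] r1c2 is down to just 3 ⇒ r1c2=3.
Step 5. [r3c2∈{4}] nothing but 4 survives at r3c2. So r3c2=4.
Step 6. [r2c4∈{4}] r2c4 is down to just 4 ⇒ r2c4=4.
Step 7. [r3c4∈{2}] r3c4 has the single candidate 2. So r3c4=2.
Step 8. [r2c1∈{2}] r2c1's peers cover all but 2, so r2c1=2.
Step 9. [r4c4∈{3}] r4c4 has the single candidate 3. So r4c4=3.
Step 10. [r1c4∈{1}] nothing but 1 survives at r1c4 ⇒ r1c4=1.

Answer: 4 3 2 1 / 2 1 3 4 / 3 4 1 2 / 1 2 4 3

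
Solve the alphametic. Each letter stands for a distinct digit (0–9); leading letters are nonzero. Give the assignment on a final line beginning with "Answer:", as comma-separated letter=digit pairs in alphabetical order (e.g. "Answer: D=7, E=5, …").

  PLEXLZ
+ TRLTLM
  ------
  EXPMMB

Step 1. [col 1: Z + M ≡ B (mod 10)] column 1 (Z + M ≡ B (mod 10), carry-in 0) doesn't pin Z yet; pick Z=3 and continue, so Z=3.
Step 2. [col 1: Z + M ≡ B (mod 10)] column 1 (Z + M ≡ B (mod 10), carry-in 0) doesn't pin B yet; pick B=0 and continue. So B=0.
Step 3. [col 1: Z + M ≡ B (mod 10)] column 1 reads Z+M+carry(0)=B with Z=3, B=0; with digits 0,3 already taken and all letters distinct, the only value for M is 7 ⇒ M=7.
Step 4. [col 2: L + L ≡ M (mod 10)] in column 2 we have L+L≡M with carry-in 1; given M=7 and digits 0,3,7 already taken and all letters distinct, that pins L to 8, so L=8.
Step 5. [col 3: X + T ≡ M (mod 10)] no forcing yet in column 3 (carry-in 1); T=1 is free and consistent — try it, so T=1.
Step 6. [col 3: X + T ≡ M (mod 10)] in column 3 we have X+T≡M with carry-in 1; given T=1, M=7 and digits 0,1,3,7,8 already taken and all letters distinct, that pins X to 5. So X=5.
Step 7. [col 4: E + L ≡ P (mod 10)] column 4 (E + L ≡ P (mod 10), carry-in 0) doesn't pin E yet; pick E=4 and continue. So E=4.
Step 8. [col 4: E + L ≡ P (mod 10)] in column 4 we have E+L≡P with carry-in 0; given E=4, L=8 and digits 0,1,3,4,5,7,8 already taken and all letters distinct, that pins P to 2. So P=2.
Step 9. [col 5: L + R ≡ X (mod 10)] column 5 reads L+R+carry(1)=X with L=8, X=5; with digits 0,1,2,3,4,5,7,8 already taken and all letters distinct, the only value for R is 6. So R=6.

Answer: B=0, E=4, L=8, M=7, P=2, R=6, T=1, X=5, Z=3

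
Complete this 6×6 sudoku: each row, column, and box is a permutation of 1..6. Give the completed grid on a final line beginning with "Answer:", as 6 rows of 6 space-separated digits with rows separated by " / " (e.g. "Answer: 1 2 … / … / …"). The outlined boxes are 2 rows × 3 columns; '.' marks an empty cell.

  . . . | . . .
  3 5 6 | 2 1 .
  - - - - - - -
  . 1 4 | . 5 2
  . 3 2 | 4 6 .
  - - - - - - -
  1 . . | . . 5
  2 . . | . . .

Step 1. [r3c4∈{3}] r3c4's peers cover all but 3, so r3c4=3.
Step 2. [r5c4∈{6}] only 6 remains possible at r5c4 ⇒ r5c4=6.
Step 3. [r5c2∈{4}] r5c2 has the single candidate 4 ⇒ r5c2=4.
Step 4. [r2c6∈{4}] nothing but 4 survives at r2c6 ⇒ r2c6=4.
Step 5. [r1c5∈{3}] r1c5's peers cover all but 3. So r1c5=3.
Step 6. [r6c6∈{1,3}] 3 has one home in col 6: r6c6, so r6c6=3.
Step 7. [r1c6∈{6}] r1c6's peers cover all but 6, so r1c6=6.
Step 8. [r4c1∈{5}] r4c1's peers cover all but 5 ⇒ r4c1=5.
Step 9. [r6c5∈{4}] nothing but 4 survives at r6c5 ⇒ r6c5=4.
Step 10. [r1c1∈{4}] r1c1 is down to just 4. So r1c1=4.
Step 11. [r1c2∈{2}] r1c2 has the single candidate 2 ⇒ r1c2=2.
Step 12. [r6c3∈{5}] nothing but 5 survives at r6c3, so r6c3=5.
Step 13. [r6c4∈{1}] r6c4 is down to just 1. So r6c4=1.
Step 14. [r4c6∈{1}] r4c6's peers cover all but 1. So r4c6=1.
Step 15. [r5c5∈{2}] r5c5 is down to just 2, so r5c5=2.
Step 16. [r1c3∈{1}] only 1 remains possible at r1c3. So r1c3=1.
Step 17. [r6c2∈{6}] r6c2 is down to just 6, so r6c2=6.
Step 18. [r5c3∈{3}] r5c3 is down to just 3, so r5c3=3.
Step 19. [r3c1∈{6}] nothing but 6 survives at r3c1, so r3c1=6.
Step 20. [r1c4∈{5}] r1c4 is down to just 5 ⇒ r1c4=5.

Answer: 4 2 1 5 3 6 / 3 5 6 2 1 4 / 6 1 4 3 5 2 / 5 3 2 4 6 1 / 1 4 3 6 2 5 / 2 6 5 1 4 3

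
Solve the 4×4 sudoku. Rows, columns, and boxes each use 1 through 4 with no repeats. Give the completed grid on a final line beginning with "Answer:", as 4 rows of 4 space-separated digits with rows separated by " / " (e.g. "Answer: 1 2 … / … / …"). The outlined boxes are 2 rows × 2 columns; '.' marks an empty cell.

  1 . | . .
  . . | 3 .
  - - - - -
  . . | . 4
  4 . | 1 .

Step 1. [r1c2∈{2,3,4}] 3 has one home in row 1: r1c2 ⇒ r1c2=3.
Step 2. [r3c3∈{2}] only 2 remains possible at r3c3 ⇒ r3c3=2.
Step 3. [r2c1∈{2}] r2c1 is down to just 2. So r2c1=2.
Step 4. [r2c2∈{4}] r2c2 has the single candidate 4, so r2c2=4.
Step 5. [r4c4∈{3}] r4c4 has the single candidate 3 ⇒ r4c4=3.
Step 6. [r3c1∈{3}] r3c1 is down to just 3, so r3c1=3.
Step 7. [r4c2∈{2}] nothing but 2 survives at r4c2, so r4c2=2.
Step 8. [r2c4∈{1}] only 1 remains possible at r2c4 ⇒ r2c4=1.
Step 9. [r1c4∈{2}] only 2 remains possible at r1c4 ⇒ r1c4=2.
Step 10. [r1c3∈{4}] r1c3 has the single candidate 4, so r1c3=4.
Step 11. [r3c2∈{1}] r3c2 is down to just 1, so r3c2=1.

Answer: 1 3 4 2 / 2 4 3 1 / 3 1 2 4 / 4 2 1 3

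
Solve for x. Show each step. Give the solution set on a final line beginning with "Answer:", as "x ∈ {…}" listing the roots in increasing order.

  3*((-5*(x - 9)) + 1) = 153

Step 1. [3*((-5*(x - 9)) + 1) = 153] 3 out front; divide by 3 ⇒ div: (-5*(x - 9)) + 1 = 51.
Step 2. [(-5*(x - 9)) + 1 = 51] peel the +1: subtract 1 from each side ⇒ sub: -5*(x - 9) = 50.
Step 3. [-5*(x - 9) = 50] -5 out front; divide by -5, so div: x - 9 = -10.
Step 4. [x - 9 = -10] peel the -9: add 9 from each side ⇒ sub: x = -1.

Answer: x ∈ {-1}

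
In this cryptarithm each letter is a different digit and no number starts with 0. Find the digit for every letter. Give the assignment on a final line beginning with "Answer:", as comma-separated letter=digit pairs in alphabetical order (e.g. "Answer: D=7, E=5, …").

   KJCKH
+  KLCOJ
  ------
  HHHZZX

Step 1. [col 1: H + J ≡ X (mod 10)] no forcing yet in column 1 (carry-in 0); X=7 is free and consistent — try it, so X=7.
Step 2. [col 1: H + J ≡ X (mod 10)] J=6 is one option consistent with column 1 (H + J ≡ X (mod 10), carry-in 0) — take it. So J=6.
Step 3. [col 1: H + J ≡ X (mod 10)] in column 1 we have H+J≡X with carry-in 0; given J=6, X=7 and digits 6,7 already taken and all letters distinct, that pins H to 1, so H=1.
Step 4. [col 2: K + O ≡ Z (mod 10)] K=5 is one option consistent with column 2 (K + O ≡ Z (mod 10), carry-in 0) — take it, so K=5.
Step 5. [col 2: K + O ≡ Z (mod 10)] several values work for O in column 2 (K + O ≡ Z (mod 10), carry-in 0); try O=3 ⇒ O=3.
Step 6. [col 2: K + O ≡ Z (mod 10)] from column 2 (K=5, O=3, carry-in 0, digits 1,3,5,6,7 already taken and all letters distinct): Z must equal 8. So Z=8.
Step 7. [col 3: C + C ≡ Z (mod 10)] C=9 is one option consistent with column 3 (C + C ≡ Z (mod 10), carry-in 0) — take it, so C=9.
Step 8. [col 4: J + L ≡ H (mod 10)] in column 4 we have J+L≡H with carry-in 1; given J=6, H=1 and digits 1,3,5,6,7,8,9 already taken and all letters distinct, that pins L to 4 ⇒ L=4.

Answer: C=9, H=1, J=6, K=5, L=4, O=3, X=7, Z=8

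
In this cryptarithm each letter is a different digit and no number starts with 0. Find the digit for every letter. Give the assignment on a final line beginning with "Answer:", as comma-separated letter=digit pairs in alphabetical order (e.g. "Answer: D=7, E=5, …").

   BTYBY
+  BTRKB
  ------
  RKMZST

Step 1. [R] R is the leading digit of a 6-digit sum of two 5-digit numbers; the final carry is exactly 1. So R=1.
Step 2. [col 1: Y + B ≡ T (mod 10)] B=5 is one option consistent with column 1 (Y + B ≡ T (mod 10), carry-in 0) — take it ⇒ B=5.
Step 3. [col 1: Y + B ≡ T (mod 10)] several values work for Y in column 1 (Y + B ≡ T (mod 10), carry-in 0); try Y=7. So Y=7.
Step 4. [col 1: Y + B ≡ T (mod 10)] column 1: given Y=7, B=5, carry-in 0, and digits 1,5,7 already taken and all letters distinct, Y+B≡T (mod 10) forces T=2. So T=2.
Step 5. [col 2: B + K ≡ S (mod 10)] several values work for S in column 2 (B + K ≡ S (mod 10), carry-in 1); try S=6 ⇒ S=6.
Step 6. [col 2: B + K ≡ S (mod 10)] in column 2 we have B+K≡S with carry-in 1; given B=5, S=6 and digits 1,2,5,6,7 already taken and all letters distinct, that pins K to 0. So K=0.
Step 7. [col 3: Y + R ≡ Z (mod 10)] column 3 reads Y+R+carry(0)=Z with Y=7, R=1; with digits 0,1,2,5,6,7 already taken and all letters distinct, the only value for Z is 8 ⇒ Z=8.
Step 8. [col 4: T + T ≡ M (mod 10)] column 4 reads T+T+carry(0)=M with T=2; with digits 0,1,2,5,6,7,8 already taken and all letters distinct, the only value for M is 4, so M=4.

Answer: B=5, K=0, M=4, R=1, S=6, T=2, Y=7, Z=8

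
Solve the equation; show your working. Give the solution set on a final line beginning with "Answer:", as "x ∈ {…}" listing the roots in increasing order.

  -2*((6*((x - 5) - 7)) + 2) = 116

Step 1. [-2*((6*((x - 5) - 7)) + 2) = 116] -2 out front; divide by -2 ⇒ div: (6*((x - 5) - 7)) + 2 = -58.
Step 2. [(6*((x - 5) - 7)) + 2 = -58] peel the +2: subtract 2 from each side, so sub: 6*((x - 5) - 7) = -60.
Step 3. [6*((x - 5) - 7) = -60] LHS = 6·(…); ÷6 both sides. So div: (x - 5) - 7 = -10.
Step 4. [(x - 5) - 7 = -10] -7 is outermost — add 7 both sides ⇒ sub: x - 5 = -3.
Step 5. [x - 5 = -3] 5 comes off first (add 5), so sub: x = 2.

Answer: x ∈ {2}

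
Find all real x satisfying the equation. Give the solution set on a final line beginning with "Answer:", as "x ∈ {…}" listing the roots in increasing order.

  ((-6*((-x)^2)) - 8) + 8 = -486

Step 1. [((-6*((-x)^2)) - 8) + 8 = -486] peel the +8: subtract 8 from each side, so sub: (-6*((-x)^2)) - 8 = -494.
Step 2. [(-6*((-x)^2)) - 8 = -494] the outer -8 inverts by adding 8. So sub: -6*((-x)^2) = -486.
Step 3. [-6*((-x)^2) = -486] leading coefficient -6: divide by -6, so div: (-x)^2 = 81.
Step 4. [(-x)^2 = 81] 81 ≥ 0, LHS is (·)² — take ±√, so sqrt: -x = 9 or -9.
Step 5. [-x = 9 or -9] leading − — multiply by −1 ⇒ neg: x = -9 or 9.

Answer: x ∈ {-9, 9}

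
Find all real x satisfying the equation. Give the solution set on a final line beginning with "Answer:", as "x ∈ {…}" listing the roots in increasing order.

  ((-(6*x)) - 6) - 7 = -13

Step 1. [((-(6*x)) - 6) - 7 = -13] the outer -7 inverts by adding 7, so sub: (-(6*x)) - 6 = -6.
Step 2. [(-(6*x)) - 6 = -6] add 6: x sits inside (… - 6), so sub: -(6*x) = 0.
Step 3. [-(6*x) = 0] flip signs both sides. So neg: 6*x = 0.
Step 4. [6*x = 0] divide by the outer 6 ⇒ div: x = 0.

Answer: x ∈ {0}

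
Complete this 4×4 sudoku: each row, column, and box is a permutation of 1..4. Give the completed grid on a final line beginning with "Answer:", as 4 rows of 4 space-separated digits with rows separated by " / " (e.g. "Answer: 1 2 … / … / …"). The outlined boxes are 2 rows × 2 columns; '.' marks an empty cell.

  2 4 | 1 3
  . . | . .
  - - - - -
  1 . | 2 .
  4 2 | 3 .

Step 1. [r2c3∈{4}] only 4 remains possible at r2c3. So r2c3=4.
Step 2. [r2c1∈{3}] nothing but 3 survives at r2c1. So r2c1=3.
Step 3. [r3c4∈{4}] r3c4's peers cover all but 4 ⇒ r3c4=4.
Step 4. [r2c2∈{1}] r2c2 has the single candidate 1 ⇒ r2c2=1.
Step 5. [r4c4∈{1}] r4c4 has the single candidate 1 ⇒ r4c4=1.
Step 6. [r3c2∈{3}] only 3 remains possible at r3c2. So r3c2=3.
Step 7. [r2c4∈{2}] nothing but 2 survives at r2c4, so r2c4=2.

Answer: 2 4 1 3 / 3 1 4 2 / 1 3 2 4 / 4 2 3 1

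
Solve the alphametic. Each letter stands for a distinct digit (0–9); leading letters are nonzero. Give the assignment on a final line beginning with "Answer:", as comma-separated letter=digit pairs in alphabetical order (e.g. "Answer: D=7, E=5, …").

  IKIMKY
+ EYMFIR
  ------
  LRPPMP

Step 1. [col 1: Y + R ≡ P (mod 10)] Y=1 is one option consistent with column 1 (Y + R ≡ P (mod 10), carry-in 0) — take it ⇒ Y=1.
Step 2. [col 1: Y + R ≡ P (mod 10)] several values work for R in column 1 (Y + R ≡ P (mod 10), carry-in 0); try R=4. So R=4.
Step 3. [col 1: Y + R ≡ P (mod 10)] column 1 reads Y+R+carry(0)=P with Y=1, R=4; with digits 1,4 already taken and all letters distinct, the only value for P is 5. So P=5.
Step 4. [col 2: K + I ≡ M (mod 10)] column 2 (K + I ≡ M (mod 10), carry-in 0) doesn't pin I yet; pick I=6 and continue ⇒ I=6.
Step 5. [col 2: K + I ≡ M (mod 10)] no forcing yet in column 2 (carry-in 0); K=2 is free and consistent — try it. So K=2.
Step 6. [col 2: K + I ≡ M (mod 10)] from column 2 (K=2, I=6, carry-in 0, digits 1,2,4,5,6 already taken and all letters distinct): M must equal 8, so M=8.
Step 7. [col 3: M + F ≡ P (mod 10)] column 3 reads M+F+carry(0)=P with M=8, P=5; with digits 1,2,4,5,6,8 already taken and all letters distinct, the only value for F is 7. So F=7.
Step 8. [col 6: I + E ≡ L (mod 10)] column 6 reads I+E+carry(0)=L with I=6; with digits 1,2,4,5,6,7,8 already taken and all letters distinct, the only value for L is 9, so L=9.
Step 9. [col 6: I + E ≡ L (mod 10)] in column 6 we have I+E≡L with carry-in 0; given I=6, L=9 and digits 1,2,4,5,6,7,8,9 already taken and all letters distinct, that pins E to 3 ⇒ E=3.

Answer: E=3, F=7, I=6, K=2, L=9, M=8, P=5, R=4, Y=1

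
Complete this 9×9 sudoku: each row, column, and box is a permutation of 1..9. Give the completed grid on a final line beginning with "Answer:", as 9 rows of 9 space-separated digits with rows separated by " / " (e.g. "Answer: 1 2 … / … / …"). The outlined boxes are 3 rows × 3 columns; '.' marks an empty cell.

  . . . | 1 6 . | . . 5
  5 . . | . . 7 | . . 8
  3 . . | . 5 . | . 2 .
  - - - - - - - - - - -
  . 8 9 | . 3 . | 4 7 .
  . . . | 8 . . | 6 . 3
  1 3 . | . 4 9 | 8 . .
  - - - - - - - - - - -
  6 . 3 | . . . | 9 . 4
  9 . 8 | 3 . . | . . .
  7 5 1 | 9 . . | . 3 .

Step 1. [r4c1∈{2}] r4c1's peers cover all but 2. So r4c1=2.
Step 2. [r8c7∈{1,2,5,7}] r8c7 is the only open cell in col 7 admitting 5. So r8c7=5.
Step 3. [r9c6∈{2,4,6,8}] in row 9, 4 fits only at r9c6. So r9c6=4.
Step 4. [r3c9∈{1,6,7,9}] 9 has one home in col 9: r3c9 ⇒ r3c9=9.
Step 5. [r7c2∈{2}] r7c2 has the single candidate 2, so r7c2=2.
Step 6. [r8c6∈{1,2,6}] across box 8, 6 lands solely at r8c6 ⇒ r8c6=6.
Step 7. [r8c8∈{1}] only 1 remains possible at r8c8. So r8c8=1.
Step 8. [r6c3∈{5,6,7}] in box 4, 6 fits only at r6c3. So r6c3=6.
Step 9. [r6c4∈{2,5,7}] across row 6, 7 lands solely at r6c4 ⇒ r6c4=7.
Step 10. [r8c2∈{4}] r8c2 is down to just 4. So r8c2=4.
Step 11. [r5c3∈{4,5,7}] col 3 places 5 nowhere but r5c3. So r5c3=5.
Step 12. [r2c4∈{2,4}] r2c4 is the only open cell in col 4 admitting 2. So r2c4=2.
Step 13. [r2c3∈{4}] r2c3's peers cover all but 4 ⇒ r2c3=4.
Step 14. [r3c3∈{7}] r3c3 has the single candidate 7, so r3c3=7.
Step 15. [r7c5∈{1,7,8}] in row 7, 7 fits only at r7c5. So r7c5=7.
Step 16. [r7c6∈{1,5,8}] across row 7, 1 lands solely at r7c6, so r7c6=1.
Step 17. [r8c5∈{2}] r8c5 is down to just 2. So r8c5=2.
Step 18. [r3c7∈{1}] r3c7 has the single candidate 1, so r3c7=1.
Step 19. [r2c2∈{1,6,9}] 1 has one home in row 2: r2c2. So r2c2=1.
Step 20. [r1c6∈{3,8}] col 6 places 3 nowhere but r1c6. So r1c6=3.
Step 21. [r9c7∈{2}] r9c7's peers cover all but 2. So r9c7=2.
Step 22. [r4c4∈{5,6}] 6 has one home in row 4: r4c4. So r4c4=6.
Step 23. [r5c2∈{7}] r5c2's peers cover all but 7. So r5c2=7.
Step 24. [r9c5∈{8}] only 8 remains possible at r9c5 ⇒ r9c5=8.
Step 25. [r2c7∈{3}] r2c7 has the single candidate 3, so r2c7=3.
Step 26. [r4c9∈{1}] nothing but 1 survives at r4c9 ⇒ r4c9=1.
Step 27. [r1c3∈{2}] r1c3 has the single candidate 2, so r1c3=2.
Step 28. [r2c8∈{6}] r2c8 has the single candidate 6 ⇒ r2c8=6.
Step 29. [r7c4∈{5}] only 5 remains possible at r7c4 ⇒ r7c4=5.
Step 30. [r3c2∈{6}] nothing but 6 survives at r3c2. So r3c2=6.
Step 31. [r6c9∈{2}] nothing but 2 survives at r6c9. So r6c9=2.
Step 32. [r9c9∈{6}] r9c9 has the single candidate 6, so r9c9=6.
Step 33. [r5c6∈{2}] only 2 remains possible at r5c6 ⇒ r5c6=2.
Step 34. [r7c8∈{8}] r7c8 has the single candidate 8. So r7c8=8.
Step 35. [r4c6∈{5}] r4c6's peers cover all but 5. So r4c6=5.
Step 36. [r1c1∈{8}] r1c1's peers cover all but 8, so r1c1=8.
Step 37. [r5c8∈{9}] r5c8 has the single candidate 9, so r5c8=9.
Step 38. [r1c7∈{7}] r1c7 is down to just 7. So r1c7=7.
Step 39. [r5c5∈{1}] only 1 remains possible at r5c5, so r5c5=1.
Step 40. [r3c4∈{4}] r3c4 is down to just 4 ⇒ r3c4=4.
Step 41. [r5c1∈{4}] r5c1 is down to just 4. So r5c1=4.
Step 42. [r1c8∈{4}] nothing but 4 survives at r1c8. So r1c8=4.
Step 43. [r3c6∈{8}] r3c6 is down to just 8, so r3c6=8.
Step 44. [r1c2∈{9}] r1c2 is down to just 9, so r1c2=9.
Step 45. [r2c5∈{9}] only 9 remains possible at r2c5 ⇒ r2c5=9.
Step 46. [r8c9∈{7}] r8c9 is down to just 7. So r8c9=7.
Step 47. [r6c8∈{5}] nothing but 5 survives at r6c8, so r6c8=5.

Answer: 8 9 2 1 6 3 7 4 5 / 5 1 4 2 9 7 3 6 8 / 3 6 7 4 5 8 1 2 9 / 2 8 9 6 3 5 4 7 1 / 4 7 5 8 1 2 6 9 3 / 1 3 6 7 4 9 8 5 2 / 6 2 3 5 7 1 9 8 4 / 9 4 8 3 2 6 5 1 7 / 7 5 1 9 8 4 2 3 6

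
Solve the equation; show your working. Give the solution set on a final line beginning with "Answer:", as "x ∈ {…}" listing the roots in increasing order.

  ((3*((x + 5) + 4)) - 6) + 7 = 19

Step 1. [((3*((x + 5) + 4)) - 6) + 7 = 19] peel the +7: subtract 7 from each side. So sub: (3*((x + 5) + 4)) - 6 = 12.
Step 2. [(3*((x + 5) + 4)) - 6 = 12] -6 is outermost — add 6 both sides, so sub: 3*((x + 5) + 4) = 18.
Step 3. [3*((x + 5) + 4) = 18] LHS = 3·(…); ÷3 both sides ⇒ div: (x + 5) + 4 = 6.
Step 4. [(x + 5) + 4 = 6] the outer +4 inverts by subtracting 4 ⇒ sub: x + 5 = 2.
Step 5. [x + 5 = 2] subtract 5: x sits inside (… + 5), so sub: x = -3.

Answer: x ∈ {-3}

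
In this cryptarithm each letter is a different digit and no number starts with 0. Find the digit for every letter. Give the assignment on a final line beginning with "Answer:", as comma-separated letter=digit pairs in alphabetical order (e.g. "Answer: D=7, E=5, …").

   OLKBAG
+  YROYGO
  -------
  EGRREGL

Step 1. [col 1: G + O ≡ L (mod 10)] O=5 is one option consistent with column 1 (G + O ≡ L (mod 10), carry-in 0) — take it, so O=5.
Step 2. [col 1: G + O ≡ L (mod 10)] column 1 (G + O ≡ L (mod 10), carry-in 0) doesn't pin L yet; pick L=9 and continue ⇒ L=9.
Step 3. [E] adding two 6-digit numbers gives at most 6+1 digits, and here it does — E is that final carry and must be 1. So E=1.
Step 4. [col 1: G + O ≡ L (mod 10)] from column 1 (O=5, L=9, carry-in 0, digits 1,5,9 already taken and all letters distinct): G must equal 4, so G=4.
Step 5. [col 2: A + G ≡ G (mod 10)] in column 2 we have A+G≡G with carry-in 0; given G=4 and digits 1,4,5,9 already taken and all letters distinct, that pins A to 0. So A=0.
Step 6. [col 3: B + Y ≡ E (mod 10)] no forcing yet in column 3 (carry-in 0); Y=8 is free and consistent — try it ⇒ Y=8.
Step 7. [col 3: B + Y ≡ E (mod 10)] column 3 reads B+Y+carry(0)=E with Y=8, E=1; with digits 0,1,4,5,8,9 already taken and all letters distinct, the only value for B is 3, so B=3.
Step 8. [col 4: K + O ≡ R (mod 10)] from column 4 (O=5, carry-in 1, digits 0,1,3,4,5,8,9 already taken and all letters distinct): R must equal 2, so R=2.
Step 9. [col 4: K + O ≡ R (mod 10)] column 4: given O=5, R=2, carry-in 1, and digits 0,1,2,3,4,5,8,9 already taken and all letters distinct, K+O≡R (mod 10) forces K=6 ⇒ K=6.

Answer: A=0, B=3, E=1, G=4, K=6, L=9, O=5, R=2, Y=8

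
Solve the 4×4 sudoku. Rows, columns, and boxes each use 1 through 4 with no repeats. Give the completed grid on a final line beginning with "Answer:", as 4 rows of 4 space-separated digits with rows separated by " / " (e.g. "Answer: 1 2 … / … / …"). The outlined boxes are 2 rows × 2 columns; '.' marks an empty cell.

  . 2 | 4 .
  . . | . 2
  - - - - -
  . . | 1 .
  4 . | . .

Step 1. [r2c3∈{3}] r2c3's peers cover all but 3. So r2c3=3.
Step 2. [r3c2∈{3}] only 3 remains possible at r3c2 ⇒ r3c2=3.
Step 3. [r2c1∈{1}] nothing but 1 survives at r2c1, so r2c1=1.
Step 4. [r1c1∈{3}] only 3 remains possible at r1c1 ⇒ r1c1=3.
Step 5. [r4c2∈{1}] r4c2 has the single candidate 1. So r4c2=1.
Step 6. [r2c2∈{4}] r2c2 is down to just 4 ⇒ r2c2=4.
Step 7. [r4c4∈{3}] r4c4 has the single candidate 3, so r4c4=3.
Step 8. [r3c4∈{4}] r3c4 is down to just 4, so r3c4=4.
Step 9. [r1c4∈{1}] r1c4's peers cover all but 1, so r1c4=1.
Step 10. [r4c3∈{2}] only 2 remains possible at r4c3, so r4c3=2.
Step 11. [r3c1∈{2}] nothing but 2 survives at r3c1. So r3c1=2.

Answer: 3 2 4 1 / 1 4 3 2 / 2 3 1 4 / 4 1 2 3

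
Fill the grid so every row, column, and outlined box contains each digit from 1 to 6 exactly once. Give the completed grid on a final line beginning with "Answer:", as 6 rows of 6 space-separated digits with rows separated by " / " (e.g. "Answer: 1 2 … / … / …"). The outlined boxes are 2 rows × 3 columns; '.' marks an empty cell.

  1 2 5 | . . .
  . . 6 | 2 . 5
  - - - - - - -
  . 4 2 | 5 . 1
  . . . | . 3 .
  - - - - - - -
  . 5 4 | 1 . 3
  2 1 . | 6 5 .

Step 1. [r4c2∈{6}] r4c2 is down to just 6, so r4c2=6.
Step 2. [r1c6∈{4,6}] in col 6, 6 fits only at r1c6, so r1c6=6.
Step 3. [r1c5∈{4}] nothing but 4 survives at r1c5 ⇒ r1c5=4.
Step 4. [r4c4∈{4}] r4c4 is down to just 4 ⇒ r4c4=4.
Step 5. [r2c2∈{3}] only 3 remains possible at r2c2 ⇒ r2c2=3.
Step 6. [r2c1∈{4}] r2c1 has the single candidate 4 ⇒ r2c1=4.
Step 7. [r6c6∈{4}] r6c6 has the single candidate 4. So r6c6=4.
Step 8. [r1c4∈{3}] r1c4's peers cover all but 3, so r1c4=3.
Step 9. [r3c5∈{6}] r3c5 has the single candidate 6 ⇒ r3c5=6.
Step 10. [r4c3∈{1}] nothing but 1 survives at r4c3. So r4c3=1.
Step 11. [r3c1∈{3}] only 3 remains possible at r3c1 ⇒ r3c1=3.
Step 12. [r5c1∈{6}] r5c1 has the single candidate 6. So r5c1=6.
Step 13. [r4c6∈{2}] r4c6's peers cover all but 2 ⇒ r4c6=2.
Step 14. [r5c5∈{2}] nothing but 2 survives at r5c5 ⇒ r5c5=2.
Step 15. [r6c3∈{3}] r6c3 is down to just 3 ⇒ r6c3=3.
Step 16. [r4c1∈{5}] nothing but 5 survives at r4c1 ⇒ r4c1=5.
Step 17. [r2c5∈{1}] r2c5 is down to just 1. So r2c5=1.

Answer: 1 2 5 3 4 6 / 4 3 6 2 1 5 / 3 4 2 5 6 1 / 5 6 1 4 3 2 / 6 5 4 1 2 3 / 2 1 3 6 5 4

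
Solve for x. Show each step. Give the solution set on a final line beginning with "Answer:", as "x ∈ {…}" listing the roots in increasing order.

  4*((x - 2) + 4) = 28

Step 1. [4*((x - 2) + 4) = 28] divide by the outer 4 ⇒ div: (x - 2) + 4 = 7.
Step 2. [(x - 2) + 4 = 7] +4 is outermost — subtract 4 both sides, so sub: x - 2 = 3.
Step 3. [x - 2 = 3] -2 is outermost — add 2 both sides. So sub: x = 5.

Answer: x ∈ {5}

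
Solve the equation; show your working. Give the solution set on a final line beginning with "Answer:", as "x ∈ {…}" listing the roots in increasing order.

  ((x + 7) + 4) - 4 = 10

Step 1. [((x + 7) + 4) - 4 = 10] the outer -4 inverts by adding 4, so sub: (x + 7) + 4 = 14.
Step 2. [(x + 7) + 4 = 14] subtract 4: x sits inside (… + 4), so sub: x + 7 = 10.
Step 3. [x + 7 = 10] subtract 7: x sits inside (… + 7). So sub: x = 3.

Answer: x ∈ {3}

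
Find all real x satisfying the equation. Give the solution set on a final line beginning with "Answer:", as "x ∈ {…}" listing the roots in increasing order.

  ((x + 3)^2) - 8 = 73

Step 1. [((x + 3)^2) - 8 = 73] the outer -8 inverts by adding 8 ⇒ sub: (x + 3)^2 = 81.
Step 2. [(x + 3)^2 = 81] 81 ≥ 0, LHS is (·)² — take ±√, so sqrt: x + 3 = 9 or -9.
Step 3. [x + 3 = 9 or -9] peel the +3: subtract 3 from each side, so sub: x = 6 or -12.

Answer: x ∈ {-12, 6}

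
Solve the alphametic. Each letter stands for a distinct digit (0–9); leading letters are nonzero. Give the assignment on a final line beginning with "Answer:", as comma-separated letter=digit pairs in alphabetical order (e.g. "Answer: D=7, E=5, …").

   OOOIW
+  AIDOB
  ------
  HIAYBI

Step 1. [col 1: W + B ≡ I (mod 10)] I=3 is one option consistent with column 1 (W + B ≡ I (mod 10), carry-in 0) — take it. So I=3.
Step 2. [col 1: W + B ≡ I (mod 10)] column 1 (W + B ≡ I (mod 10), carry-in 0) doesn't pin B yet; pick B=9 and continue, so B=9.
Step 3. [H] H is the leading digit of a 6-digit sum of two 5-digit numbers; the final carry is exactly 1. So H=1.
Step 4. [col 1: W + B ≡ I (mod 10)] in column 1 we have W+B≡I with carry-in 0; given B=9, I=3 and digits 1,3,9 already taken and all letters distinct, that pins W to 4. So W=4.
Step 5. [col 2: I + O ≡ B (mod 10)] column 2 reads I+O+carry(1)=B with I=3, B=9; with digits 1,3,4,9 already taken and all letters distinct, the only value for O is 5, so O=5.
Step 6. [col 3: O + D ≡ Y (mod 10)] no forcing yet in column 3 (carry-in 0); D=2 is free and consistent — try it, so D=2.
Step 7. [col 3: O + D ≡ Y (mod 10)] from column 3 (O=5, D=2, carry-in 0, digits 1,2,3,4,5,9 already taken and all letters distinct): Y must equal 7, so Y=7.
Step 8. [col 4: O + I ≡ A (mod 10)] column 4: given O=5, I=3, carry-in 0, and digits 1,2,3,4,5,7,9 already taken and all letters distinct, O+I≡A (mod 10) forces A=8. So A=8.

Answer: A=8, B=9, D=2, H=1, I=3, O=5, W=4, Y=7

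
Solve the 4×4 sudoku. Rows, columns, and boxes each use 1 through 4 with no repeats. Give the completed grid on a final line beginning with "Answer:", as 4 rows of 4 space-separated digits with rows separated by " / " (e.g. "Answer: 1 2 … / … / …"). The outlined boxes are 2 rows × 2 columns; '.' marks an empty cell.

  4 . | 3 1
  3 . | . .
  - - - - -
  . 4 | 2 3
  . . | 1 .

Step 1. [r1c2∈{2}] r1c2 has the single candidate 2 ⇒ r1c2=2.
Step 2. [r2c4∈{2,4}] in row 2, 2 fits only at r2c4. So r2c4=2.
Step 3. [r4c2∈{3}] only 3 remains possible at r4c2. So r4c2=3.
Step 4. [r2c2∈{1}] r2c2 is down to just 1 ⇒ r2c2=1.
Step 5. [r2c3∈{4}] r2c3 is down to just 4, so r2c3=4.
Step 6. [r3c1∈{1}] nothing but 1 survives at r3c1, so r3c1=1.
Step 7. [r4c4∈{4}] nothing but 4 survives at r4c4 ⇒ r4c4=4.
Step 8. [r4c1∈{2}] only 2 remains possible at r4c1, so r4c1=2.

Answer: 4 2 3 1 / 3 1 4 2 / 1 4 2 3 / 2 3 1 4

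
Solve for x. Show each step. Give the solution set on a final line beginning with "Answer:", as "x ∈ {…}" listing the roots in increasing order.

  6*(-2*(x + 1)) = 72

Step 1. [6*(-2*(x + 1)) = 72] 6·(inner) — divide through by 6 ⇒ div: -2*(x + 1) = 12.
Step 2. [-2*(x + 1) = 12] -2 out front; divide by -2. So div: x + 1 = -6.
Step 3. [x + 1 = -6] peel the +1: subtract 1 from each side, so sub: x = -7.

Answer: x ∈ {-7}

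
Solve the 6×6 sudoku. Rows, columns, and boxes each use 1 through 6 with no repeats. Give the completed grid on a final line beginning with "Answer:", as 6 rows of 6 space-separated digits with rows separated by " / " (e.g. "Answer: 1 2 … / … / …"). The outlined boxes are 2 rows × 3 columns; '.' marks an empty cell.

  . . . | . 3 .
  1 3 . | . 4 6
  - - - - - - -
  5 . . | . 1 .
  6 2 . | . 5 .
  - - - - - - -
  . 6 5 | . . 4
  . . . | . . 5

Step 1. [r3c2∈{4}] nothing but 4 survives at r3c2. So r3c2=4.
Step 2. [r5c4∈{1,2,3}] 1 has one home in row 5: r5c4. So r5c4=1.
Step 3. [r6c4∈{2,3,6}] across box 6, 3 lands solely at r6c4, so r6c4=3.
Step 4. [r2c3∈{2}] nothing but 2 survives at r2c3, so r2c3=2.
Step 5. [r1c1∈{4}] r1c1's peers cover all but 4. So r1c1=4.
Step 6. [r3c3∈{3}] nothing but 3 survives at r3c3. So r3c3=3.
Step 7. [r3c6∈{2}] nothing but 2 survives at r3c6, so r3c6=2.
Step 8. [r5c5∈{2}] r5c5 is down to just 2 ⇒ r5c5=2.
Step 9. [r1c4∈{2,5}] row 1 places 2 nowhere but r1c4 ⇒ r1c4=2.
Step 10. [r4c3∈{1}] r4c3 has the single candidate 1, so r4c3=1.
Step 11. [r2c4∈{5}] r2c4 has the single candidate 5, so r2c4=5.
Step 12. [r6c5∈{6}] only 6 remains possible at r6c5. So r6c5=6.
Step 13. [r5c1∈{3}] r5c1 has the single candidate 3, so r5c1=3.
Step 14. [r6c2∈{1}] nothing but 1 survives at r6c2, so r6c2=1.
Step 15. [r4c4∈{4}] r4c4's peers cover all but 4. So r4c4=4.
Step 16. [r6c3∈{4}] r6c3's peers cover all but 4 ⇒ r6c3=4.
Step 17. [r4c6∈{3}] r4c6 is down to just 3, so r4c6=3.
Step 18. [r6c1∈{2}] r6c1 is down to just 2, so r6c1=2.
Step 19. [r3c4∈{6}] r3c4 has the single candidate 6. So r3c4=6.
Step 20. [r1c2∈{5}] r1c2's peers cover all but 5 ⇒ r1c2=5.
Step 21. [r1c6∈{1}] nothing but 1 survives at r1c6. So r1c6=1.
Step 22. [r1c3∈{6}] r1c3's peers cover all but 6. So r1c3=6.

Answer: 4 5 6 2 3 1 / 1 3 2 5 4 6 / 5 4 3 6 1 2 / 6 2 1 4 5 3 / 3 6 5 1 2 4 / 2 1 4 3 6 5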